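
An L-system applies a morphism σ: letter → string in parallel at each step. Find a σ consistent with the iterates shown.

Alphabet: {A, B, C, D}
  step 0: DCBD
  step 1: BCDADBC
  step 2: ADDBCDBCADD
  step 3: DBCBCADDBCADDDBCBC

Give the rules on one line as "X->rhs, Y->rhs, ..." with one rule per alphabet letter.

A->D, B->AD, C->D, D->BC

  step 2 ⇒ step 3: ADDBCDBCADD ⇒ D·BC·BC·AD·D·BC·AD·D·D·BC·BC
    A ↦ D
    B ↦ AD
    C ↦ D
    D ↦ BC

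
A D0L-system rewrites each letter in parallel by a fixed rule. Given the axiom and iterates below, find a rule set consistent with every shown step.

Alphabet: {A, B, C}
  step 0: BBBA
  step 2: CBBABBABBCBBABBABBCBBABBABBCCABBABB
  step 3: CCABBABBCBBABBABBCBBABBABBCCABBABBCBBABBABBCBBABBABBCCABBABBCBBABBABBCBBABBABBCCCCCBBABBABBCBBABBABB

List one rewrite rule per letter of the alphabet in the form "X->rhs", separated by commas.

  step 2 ⇒ step 3: CBBABBABBCBBABBABBCBBABBABBCCABBABB ⇒ CC·ABB·ABB·CBB·ABB·ABB·CBB·ABB·ABB·CC·ABB·ABB·CBB·ABB·ABB·CBB·ABB·ABB·CC·ABB·ABB·CBB·ABB·ABB·CBB·ABB·ABB·CC·CC·CBB·ABB·ABB·CBB·ABB·ABB
    A ↦ CBB
    B ↦ ABB
    C ↦ CC

A->CBB, B->ABB, C->CC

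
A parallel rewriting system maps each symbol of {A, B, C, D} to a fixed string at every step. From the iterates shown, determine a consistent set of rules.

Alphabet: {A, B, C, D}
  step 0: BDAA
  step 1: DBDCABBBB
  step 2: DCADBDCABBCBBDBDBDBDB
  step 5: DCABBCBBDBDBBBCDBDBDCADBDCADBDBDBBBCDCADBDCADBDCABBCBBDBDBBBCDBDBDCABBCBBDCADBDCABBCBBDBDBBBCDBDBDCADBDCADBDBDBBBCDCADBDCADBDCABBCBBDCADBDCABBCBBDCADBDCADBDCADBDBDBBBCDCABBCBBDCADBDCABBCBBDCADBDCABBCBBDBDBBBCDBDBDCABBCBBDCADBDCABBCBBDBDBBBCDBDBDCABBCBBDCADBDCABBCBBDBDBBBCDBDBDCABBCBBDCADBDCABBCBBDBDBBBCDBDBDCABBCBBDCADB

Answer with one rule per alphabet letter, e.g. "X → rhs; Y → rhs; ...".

A->BB, B->DB, C->BBC, D->DCA

  step 1 ⇒ step 2: DBDCABBBB ⇒ DCA·DB·DCA·BBC·BB·DB·DB·DB·DB
    A ↦ BB
    B ↦ DB
    C ↦ BBC
    D ↦ DCA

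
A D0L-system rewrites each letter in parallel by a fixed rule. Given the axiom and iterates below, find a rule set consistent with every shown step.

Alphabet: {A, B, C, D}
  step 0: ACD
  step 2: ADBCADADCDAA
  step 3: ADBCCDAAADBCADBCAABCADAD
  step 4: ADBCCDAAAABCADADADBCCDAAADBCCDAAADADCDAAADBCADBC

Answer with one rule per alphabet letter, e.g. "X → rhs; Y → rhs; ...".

A->AD, B->CD, C->AA, D->BC

  step 3 ⇒ step 4: ADBCCDAAADBCADBCAABCADAD ⇒ AD·BC·CD·AA·AA·BC·AD·AD·AD·BC·CD·AA·AD·BC·CD·AA·AD·AD·CD·AA·AD·BC·AD·BC
    A ↦ AD
    B ↦ CD
    C ↦ AA
    D ↦ BC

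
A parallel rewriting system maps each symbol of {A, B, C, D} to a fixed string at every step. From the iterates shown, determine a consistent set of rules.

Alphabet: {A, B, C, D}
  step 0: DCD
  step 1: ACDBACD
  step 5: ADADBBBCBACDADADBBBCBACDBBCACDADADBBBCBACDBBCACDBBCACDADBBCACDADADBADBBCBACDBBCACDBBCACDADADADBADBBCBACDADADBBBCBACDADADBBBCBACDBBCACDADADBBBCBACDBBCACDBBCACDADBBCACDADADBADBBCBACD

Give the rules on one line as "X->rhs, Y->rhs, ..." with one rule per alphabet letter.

  step 0 ⇒ step 1: DCD ⇒ ACD·B·ACD
    C ↦ B
    D ↦ ACD
    A ↦ BBC  (constrained at step 1)
    B ↦ AD  (constrained at step 1)

A->BBC, B->AD, C->B, D->ACD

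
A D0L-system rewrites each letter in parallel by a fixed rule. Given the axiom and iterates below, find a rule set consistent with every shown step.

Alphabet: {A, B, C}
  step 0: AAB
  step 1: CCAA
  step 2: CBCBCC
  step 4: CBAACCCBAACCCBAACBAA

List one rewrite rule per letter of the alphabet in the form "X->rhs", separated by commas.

  step 1 ⇒ step 2: CCAA ⇒ CB·CB·C·C
    A ↦ C
    C ↦ CB
  step 0 ⇒ step 1: AAB ⇒ C·C·AA
    B ↦ AA

A->C, B->AA, C->CB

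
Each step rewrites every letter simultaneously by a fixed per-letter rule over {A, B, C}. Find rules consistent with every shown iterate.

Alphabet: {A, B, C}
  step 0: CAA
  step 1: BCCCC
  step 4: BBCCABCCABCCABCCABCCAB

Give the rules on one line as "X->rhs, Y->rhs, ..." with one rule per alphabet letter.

  step 0 ⇒ step 1: CAA ⇒ B·CC·CC
    A ↦ CC
    C ↦ B
    B ↦ AB  (constrained at step 1)

A->CC, B->AB, C->B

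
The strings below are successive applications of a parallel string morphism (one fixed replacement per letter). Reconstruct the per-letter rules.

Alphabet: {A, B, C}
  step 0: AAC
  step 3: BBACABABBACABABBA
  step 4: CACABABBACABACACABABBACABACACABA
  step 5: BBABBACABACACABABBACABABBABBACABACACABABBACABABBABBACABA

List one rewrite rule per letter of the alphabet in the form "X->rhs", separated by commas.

  step 4 ⇒ step 5: CACABABBACABACACABABBACABACACABA ⇒ B·BA·B·BA·CA·BA·CA·CA·BA·B·BA·CA·BA·B·BA·B·BA·CA·BA·CA·CA·BA·B·BA·CA·BA·B·BA·B·BA·CA·BA
    A ↦ BA
    B ↦ CA
    C ↦ B

A->BA, B->CA, C->B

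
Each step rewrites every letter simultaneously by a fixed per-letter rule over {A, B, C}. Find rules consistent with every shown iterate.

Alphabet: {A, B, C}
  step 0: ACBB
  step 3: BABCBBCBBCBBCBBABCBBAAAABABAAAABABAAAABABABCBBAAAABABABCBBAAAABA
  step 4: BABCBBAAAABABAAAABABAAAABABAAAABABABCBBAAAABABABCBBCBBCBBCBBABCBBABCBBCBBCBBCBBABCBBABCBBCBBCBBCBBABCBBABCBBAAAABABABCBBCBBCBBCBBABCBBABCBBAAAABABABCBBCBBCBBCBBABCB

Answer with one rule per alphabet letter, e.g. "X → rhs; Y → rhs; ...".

  step 3 ⇒ step 4: BABCBBCBBCBBCBBABCBBAAAABABAAAABABAAAABABABCBBAAAABABABCBBAAAABA ⇒ BA·BCB·BA·AAA·BA·BA·AAA·BA·BA·AAA·BA·BA·AAA·BA·BA·BCB·BA·AAA·BA·BA·BCB·BCB·BCB·BCB·BA·BCB·BA·BCB·BCB·BCB·BCB·BA·BCB·BA·BCB·BCB·BCB·BCB·BA·BCB·BA·BCB·BA·AAA·BA·BA·BCB·BCB·BCB·BCB·BA·BCB·BA·BCB·BA·AAA·BA·BA·BCB·BCB·BCB·BCB·BA·BCB
    A ↦ BCB
    B ↦ BA
    C ↦ AAA

A->BCB, B->BA, C->AAA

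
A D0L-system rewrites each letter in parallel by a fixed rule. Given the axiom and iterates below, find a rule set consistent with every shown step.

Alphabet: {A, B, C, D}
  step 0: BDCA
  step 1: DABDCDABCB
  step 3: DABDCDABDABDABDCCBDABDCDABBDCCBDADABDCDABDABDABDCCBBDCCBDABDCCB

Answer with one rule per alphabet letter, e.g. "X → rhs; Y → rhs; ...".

A->CB, B->DA, C->DAB, D->BDC

  step 0 ⇒ step 1: BDCA ⇒ DA·BDC·DAB·CB
    A ↦ CB
    B ↦ DA
    C ↦ DAB
    D ↦ BDC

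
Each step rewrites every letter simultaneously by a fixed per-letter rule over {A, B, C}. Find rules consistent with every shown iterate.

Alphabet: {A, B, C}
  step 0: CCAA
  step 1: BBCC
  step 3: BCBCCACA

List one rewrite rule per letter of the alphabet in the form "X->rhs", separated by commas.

A->C, B->CA, C->B

  step 0 ⇒ step 1: CCAA ⇒ B·B·C·C
    A ↦ C
    C ↦ B
    B ↦ CA  (constrained at step 1)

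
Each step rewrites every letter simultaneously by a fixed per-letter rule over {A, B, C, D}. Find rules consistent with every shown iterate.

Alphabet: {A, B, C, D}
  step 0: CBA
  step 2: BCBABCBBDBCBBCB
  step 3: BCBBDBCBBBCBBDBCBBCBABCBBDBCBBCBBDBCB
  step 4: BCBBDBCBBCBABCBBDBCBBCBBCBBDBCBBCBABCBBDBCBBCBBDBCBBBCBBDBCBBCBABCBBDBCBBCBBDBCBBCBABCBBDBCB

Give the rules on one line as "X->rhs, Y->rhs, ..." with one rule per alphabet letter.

  step 3 ⇒ step 4: BCBBDBCBBBCBBDBCBBCBABCBBDBCBBCBBDBCB ⇒ BCB·BD·BCB·BCB·A·BCB·BD·BCB·BCB·BCB·BD·BCB·BCB·A·BCB·BD·BCB·BCB·BD·BCB·B·BCB·BD·BCB·BCB·A·BCB·BD·BCB·BCB·BD·BCB·BCB·A·BCB·BD·BCB
    A ↦ B
    B ↦ BCB
    C ↦ BD
    D ↦ A

A->B, B->BCB, C->BD, D->A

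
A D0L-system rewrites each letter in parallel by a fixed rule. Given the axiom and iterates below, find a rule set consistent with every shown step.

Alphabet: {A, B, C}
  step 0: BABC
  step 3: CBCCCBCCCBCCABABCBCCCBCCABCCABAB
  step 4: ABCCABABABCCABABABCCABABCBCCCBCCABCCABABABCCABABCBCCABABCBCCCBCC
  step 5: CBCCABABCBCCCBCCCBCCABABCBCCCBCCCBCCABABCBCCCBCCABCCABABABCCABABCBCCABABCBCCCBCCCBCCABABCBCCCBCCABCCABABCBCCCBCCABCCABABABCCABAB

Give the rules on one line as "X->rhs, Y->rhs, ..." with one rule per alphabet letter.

A->CB, B->CC, C->AB

  step 4 ⇒ step 5: ABCCABABABCCABABABCCABABCBCCCBCCABCCABABABCCABABCBCCABABCBCCCBCC ⇒ CB·CC·AB·AB·CB·CC·CB·CC·CB·CC·AB·AB·CB·CC·CB·CC·CB·CC·AB·AB·CB·CC·CB·CC·AB·CC·AB·AB·AB·CC·AB·AB·CB·CC·AB·AB·CB·CC·CB·CC·CB·CC·AB·AB·CB·CC·CB·CC·AB·CC·AB·AB·CB·CC·CB·CC·AB·CC·AB·AB·AB·CC·AB·AB
    A ↦ CB
    B ↦ CC
    C ↦ AB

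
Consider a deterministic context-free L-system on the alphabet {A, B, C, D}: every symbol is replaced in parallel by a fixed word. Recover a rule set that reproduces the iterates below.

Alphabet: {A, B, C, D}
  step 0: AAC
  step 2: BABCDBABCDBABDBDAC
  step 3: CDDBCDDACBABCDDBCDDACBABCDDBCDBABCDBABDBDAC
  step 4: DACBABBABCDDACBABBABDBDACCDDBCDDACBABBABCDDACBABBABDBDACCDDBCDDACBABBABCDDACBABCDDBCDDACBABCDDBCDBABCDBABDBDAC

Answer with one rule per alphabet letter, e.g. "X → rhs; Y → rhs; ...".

  step 3 ⇒ step 4: CDDBCDDACBABCDDBCDDACBABCDDBCDBABCDBABDBDAC ⇒ DAC·BAB·BAB·CD·DAC·BAB·BAB·DB·DAC·CD·DB·CD·DAC·BAB·BAB·CD·DAC·BAB·BAB·DB·DAC·CD·DB·CD·DAC·BAB·BAB·CD·DAC·BAB·CD·DB·CD·DAC·BAB·CD·DB·CD·BAB·CD·BAB·DB·DAC
    A ↦ DB
    B ↦ CD
    C ↦ DAC
    D ↦ BAB

A->DB, B->CD, C->DAC, D->BAB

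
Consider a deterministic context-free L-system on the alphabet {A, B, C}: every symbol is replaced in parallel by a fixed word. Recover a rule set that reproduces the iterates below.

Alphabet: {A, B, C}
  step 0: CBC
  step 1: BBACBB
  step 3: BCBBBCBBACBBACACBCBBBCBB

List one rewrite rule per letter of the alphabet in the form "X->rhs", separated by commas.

A->BC, B->AC, C->BB

  step 0 ⇒ step 1: CBC ⇒ BB·AC·BB
    B ↦ AC
    C ↦ BB
    A ↦ BC  (constrained at step 1)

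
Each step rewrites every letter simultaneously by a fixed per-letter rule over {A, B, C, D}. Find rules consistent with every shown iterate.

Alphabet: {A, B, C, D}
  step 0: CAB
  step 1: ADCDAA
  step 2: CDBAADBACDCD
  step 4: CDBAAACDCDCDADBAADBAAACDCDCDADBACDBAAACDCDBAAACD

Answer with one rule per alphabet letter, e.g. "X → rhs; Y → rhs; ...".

A->CD, B->AA, C->AD, D->BA

  step 1 ⇒ step 2: ADCDAA ⇒ CD·BA·AD·BA·CD·CD
    A ↦ CD
    C ↦ AD
    D ↦ BA
  step 0 ⇒ step 1: CAB ⇒ AD·CD·AA
    B ↦ AA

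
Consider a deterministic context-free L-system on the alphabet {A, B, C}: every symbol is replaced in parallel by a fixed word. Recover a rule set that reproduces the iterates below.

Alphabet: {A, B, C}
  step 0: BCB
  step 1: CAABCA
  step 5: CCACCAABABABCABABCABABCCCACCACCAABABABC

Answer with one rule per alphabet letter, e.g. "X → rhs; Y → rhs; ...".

A->C, B->CA, C->AB

  step 0 ⇒ step 1: BCB ⇒ CA·AB·CA
    B ↦ CA
    C ↦ AB
    A ↦ C  (constrained at step 1)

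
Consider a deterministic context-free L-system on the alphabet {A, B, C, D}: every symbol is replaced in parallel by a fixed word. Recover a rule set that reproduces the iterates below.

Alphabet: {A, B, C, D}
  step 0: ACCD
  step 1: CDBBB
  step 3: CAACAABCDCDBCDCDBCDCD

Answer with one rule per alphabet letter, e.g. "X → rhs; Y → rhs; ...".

A->CD, B->CAA, C->B, D->B

  step 0 ⇒ step 1: ACCD ⇒ CD·B·B·B
    A ↦ CD
    C ↦ B
    D ↦ B
    B ↦ CAA  (constrained at step 1)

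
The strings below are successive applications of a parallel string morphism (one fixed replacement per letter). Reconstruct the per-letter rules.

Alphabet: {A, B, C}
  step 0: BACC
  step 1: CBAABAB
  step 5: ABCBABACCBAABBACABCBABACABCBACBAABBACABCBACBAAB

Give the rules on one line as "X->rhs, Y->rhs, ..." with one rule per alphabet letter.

A->BA, B->C, C->AB

  step 0 ⇒ step 1: BACC ⇒ C·BA·AB·AB
    A ↦ BA
    B ↦ C
    C ↦ AB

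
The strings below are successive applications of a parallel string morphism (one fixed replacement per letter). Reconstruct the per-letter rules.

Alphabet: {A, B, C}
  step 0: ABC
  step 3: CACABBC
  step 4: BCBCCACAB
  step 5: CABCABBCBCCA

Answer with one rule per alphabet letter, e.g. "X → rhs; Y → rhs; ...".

  step 4 ⇒ step 5: BCBCCACAB ⇒ CA·B·CA·B·B·C·B·C·CA
    A ↦ C
    B ↦ CA
    C ↦ B

A->C, B->CA, C->B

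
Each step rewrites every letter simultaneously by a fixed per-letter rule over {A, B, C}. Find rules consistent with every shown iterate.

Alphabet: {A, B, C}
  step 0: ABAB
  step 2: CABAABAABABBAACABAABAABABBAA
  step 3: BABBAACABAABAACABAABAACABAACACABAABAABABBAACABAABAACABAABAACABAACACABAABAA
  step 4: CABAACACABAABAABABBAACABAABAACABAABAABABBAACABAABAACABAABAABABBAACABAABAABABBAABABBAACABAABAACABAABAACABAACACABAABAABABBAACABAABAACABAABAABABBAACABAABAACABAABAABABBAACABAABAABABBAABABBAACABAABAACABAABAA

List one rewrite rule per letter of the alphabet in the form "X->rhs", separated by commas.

  step 3 ⇒ step 4: BABBAACABAABAACABAABAACABAACACABAABAABABBAACABAABAACABAABAACABAACACABAABAA ⇒ CA·BAA·CA·CA·BAA·BAA·BAB·BAA·CA·BAA·BAA·CA·BAA·BAA·BAB·BAA·CA·BAA·BAA·CA·BAA·BAA·BAB·BAA·CA·BAA·BAA·BAB·BAA·BAB·BAA·CA·BAA·BAA·CA·BAA·BAA·CA·BAA·CA·CA·BAA·BAA·BAB·BAA·CA·BAA·BAA·CA·BAA·BAA·BAB·BAA·CA·BAA·BAA·CA·BAA·BAA·BAB·BAA·CA·BAA·BAA·BAB·BAA·BAB·BAA·CA·BAA·BAA·CA·BAA·BAA
    A ↦ BAA
    B ↦ CA
    C ↦ BAB

A->BAA, B->CA, C->BAB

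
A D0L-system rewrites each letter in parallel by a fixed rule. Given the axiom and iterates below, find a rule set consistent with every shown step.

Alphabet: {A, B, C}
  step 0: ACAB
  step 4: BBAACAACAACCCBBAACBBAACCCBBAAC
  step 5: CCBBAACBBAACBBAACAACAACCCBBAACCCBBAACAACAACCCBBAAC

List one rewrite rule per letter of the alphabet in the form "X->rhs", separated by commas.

A->B, B->C, C->AAC

  step 4 ⇒ step 5: BBAACAACAACCCBBAACBBAACCCBBAAC ⇒ C·C·B·B·AAC·B·B·AAC·B·B·AAC·AAC·AAC·C·C·B·B·AAC·C·C·B·B·AAC·AAC·AAC·C·C·B·B·AAC
    A ↦ B
    B ↦ C
    C ↦ AAC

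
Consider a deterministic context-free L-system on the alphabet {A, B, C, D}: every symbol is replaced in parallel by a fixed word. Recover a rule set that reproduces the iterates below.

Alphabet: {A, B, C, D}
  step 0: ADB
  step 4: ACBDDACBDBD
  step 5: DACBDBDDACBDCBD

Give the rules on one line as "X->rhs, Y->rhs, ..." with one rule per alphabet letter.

  step 4 ⇒ step 5: ACBDDACBDBD ⇒ D·A·C·BD·BD·D·A·C·BD·C·BD
    A ↦ D
    B ↦ C
    C ↦ A
    D ↦ BD

A->D, B->C, C->A, D->BD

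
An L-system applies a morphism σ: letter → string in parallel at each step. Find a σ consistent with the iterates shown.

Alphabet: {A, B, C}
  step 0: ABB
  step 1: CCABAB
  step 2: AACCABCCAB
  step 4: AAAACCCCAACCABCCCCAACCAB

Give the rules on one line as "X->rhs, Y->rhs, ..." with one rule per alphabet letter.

  step 1 ⇒ step 2: CCABAB ⇒ A·A·CC·AB·CC·AB
    A ↦ CC
    B ↦ AB
    C ↦ A

A->CC, B->AB, C->A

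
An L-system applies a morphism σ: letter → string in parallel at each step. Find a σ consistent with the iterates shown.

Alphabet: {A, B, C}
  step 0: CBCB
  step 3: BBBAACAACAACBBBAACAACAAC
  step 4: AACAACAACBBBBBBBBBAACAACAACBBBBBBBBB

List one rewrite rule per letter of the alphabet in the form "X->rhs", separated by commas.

A->B, B->AAC, C->B

  step 3 ⇒ step 4: BBBAACAACAACBBBAACAACAAC ⇒ AAC·AAC·AAC·B·B·B·B·B·B·B·B·B·AAC·AAC·AAC·B·B·B·B·B·B·B·B·B
    A ↦ B
    B ↦ AAC
    C ↦ B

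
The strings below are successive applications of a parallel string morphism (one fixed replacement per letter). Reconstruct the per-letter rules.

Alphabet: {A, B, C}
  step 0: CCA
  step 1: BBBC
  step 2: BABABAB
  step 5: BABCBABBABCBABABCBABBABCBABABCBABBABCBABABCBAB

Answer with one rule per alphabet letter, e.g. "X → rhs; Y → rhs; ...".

A->BC, B->BA, C->B

  step 1 ⇒ step 2: BBBC ⇒ BA·BA·BA·B
    B ↦ BA
    C ↦ B
  step 0 ⇒ step 1: CCA ⇒ B·B·BC
    A ↦ BC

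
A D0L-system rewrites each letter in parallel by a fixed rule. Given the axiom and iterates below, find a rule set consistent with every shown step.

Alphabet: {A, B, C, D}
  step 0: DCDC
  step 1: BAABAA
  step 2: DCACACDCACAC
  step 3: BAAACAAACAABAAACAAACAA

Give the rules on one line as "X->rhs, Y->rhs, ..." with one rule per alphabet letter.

  step 2 ⇒ step 3: DCACACDCACAC ⇒ B·AA·AC·AA·AC·AA·B·AA·AC·AA·AC·AA
    A ↦ AC
    C ↦ AA
    D ↦ B
  step 1 ⇒ step 2: BAABAA ⇒ DC·AC·AC·DC·AC·AC
    B ↦ DC

A->AC, B->DC, C->AA, D->B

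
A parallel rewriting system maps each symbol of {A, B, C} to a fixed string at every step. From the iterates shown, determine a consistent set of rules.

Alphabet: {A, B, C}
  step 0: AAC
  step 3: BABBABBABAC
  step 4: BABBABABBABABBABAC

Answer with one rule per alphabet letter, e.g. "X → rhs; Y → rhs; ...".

A->B, B->BA, C->AC

  step 3 ⇒ step 4: BABBABBABAC ⇒ BA·B·BA·BA·B·BA·BA·B·BA·B·AC
    A ↦ B
    B ↦ BA
    C ↦ AC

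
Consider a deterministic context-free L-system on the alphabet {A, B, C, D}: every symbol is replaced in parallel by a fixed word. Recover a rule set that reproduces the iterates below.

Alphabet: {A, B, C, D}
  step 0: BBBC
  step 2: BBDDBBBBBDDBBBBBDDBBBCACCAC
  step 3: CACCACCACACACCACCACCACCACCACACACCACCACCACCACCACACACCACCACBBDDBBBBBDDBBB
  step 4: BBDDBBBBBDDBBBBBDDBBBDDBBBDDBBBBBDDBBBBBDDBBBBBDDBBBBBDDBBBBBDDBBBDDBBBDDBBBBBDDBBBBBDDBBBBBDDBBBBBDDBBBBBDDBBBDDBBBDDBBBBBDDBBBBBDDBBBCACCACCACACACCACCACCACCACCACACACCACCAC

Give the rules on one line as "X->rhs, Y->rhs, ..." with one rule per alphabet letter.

A->DDB, B->CAC, C->BB, D->CA

  step 3 ⇒ step 4: CACCACCACACACCACCACCACCACCACACACCACCACCACCACCACACACCACCACBBDDBBBBBDDBBB ⇒ BB·DDB·BB·BB·DDB·BB·BB·DDB·BB·DDB·BB·DDB·BB·BB·DDB·BB·BB·DDB·BB·BB·DDB·BB·BB·DDB·BB·BB·DDB·BB·DDB·BB·DDB·BB·BB·DDB·BB·BB·DDB·BB·BB·DDB·BB·BB·DDB·BB·BB·DDB·BB·DDB·BB·DDB·BB·BB·DDB·BB·BB·DDB·BB·CAC·CAC·CA·CA·CAC·CAC·CAC·CAC·CAC·CA·CA·CAC·CAC·CAC
    A ↦ DDB
    B ↦ CAC
    C ↦ BB
    D ↦ CA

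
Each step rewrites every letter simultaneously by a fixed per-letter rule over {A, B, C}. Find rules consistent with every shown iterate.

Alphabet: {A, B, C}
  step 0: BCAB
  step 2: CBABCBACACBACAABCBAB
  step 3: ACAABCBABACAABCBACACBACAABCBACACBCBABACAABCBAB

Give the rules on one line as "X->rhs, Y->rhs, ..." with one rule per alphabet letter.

A->CB, B->AB, C->ACA

  step 2 ⇒ step 3: CBABCBACACBACAABCBAB ⇒ ACA·AB·CB·AB·ACA·AB·CB·ACA·CB·ACA·AB·CB·ACA·CB·CB·AB·ACA·AB·CB·AB
    A ↦ CB
    B ↦ AB
    C ↦ ACA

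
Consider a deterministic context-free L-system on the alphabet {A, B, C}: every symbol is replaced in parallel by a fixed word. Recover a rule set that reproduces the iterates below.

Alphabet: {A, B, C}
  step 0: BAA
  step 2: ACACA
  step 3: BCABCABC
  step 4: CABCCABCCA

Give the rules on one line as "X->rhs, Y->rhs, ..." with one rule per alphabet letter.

  step 3 ⇒ step 4: BCABCABC ⇒ C·A·BC·C·A·BC·C·A
    A ↦ BC
    B ↦ C
    C ↦ A

A->BC, B->C, C->A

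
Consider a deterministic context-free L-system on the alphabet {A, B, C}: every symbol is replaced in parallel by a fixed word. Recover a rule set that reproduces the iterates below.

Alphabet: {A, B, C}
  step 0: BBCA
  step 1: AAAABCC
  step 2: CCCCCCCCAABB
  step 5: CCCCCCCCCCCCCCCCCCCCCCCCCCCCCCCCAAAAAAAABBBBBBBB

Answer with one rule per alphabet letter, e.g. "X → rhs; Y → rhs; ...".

A->CC, B->AA, C->B

  step 1 ⇒ step 2: AAAABCC ⇒ CC·CC·CC·CC·AA·B·B
    A ↦ CC
    B ↦ AA
    C ↦ B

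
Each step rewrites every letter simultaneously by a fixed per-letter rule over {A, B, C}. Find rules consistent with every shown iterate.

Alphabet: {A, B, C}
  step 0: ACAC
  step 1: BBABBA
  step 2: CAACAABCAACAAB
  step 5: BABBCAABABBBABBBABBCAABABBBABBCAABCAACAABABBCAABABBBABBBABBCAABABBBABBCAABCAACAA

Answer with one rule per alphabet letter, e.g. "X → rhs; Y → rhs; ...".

A->B, B->CAA, C->BA

  step 1 ⇒ step 2: BBABBA ⇒ CAA·CAA·B·CAA·CAA·B
    A ↦ B
    B ↦ CAA
  step 0 ⇒ step 1: ACAC ⇒ B·BA·B·BA
    C ↦ BA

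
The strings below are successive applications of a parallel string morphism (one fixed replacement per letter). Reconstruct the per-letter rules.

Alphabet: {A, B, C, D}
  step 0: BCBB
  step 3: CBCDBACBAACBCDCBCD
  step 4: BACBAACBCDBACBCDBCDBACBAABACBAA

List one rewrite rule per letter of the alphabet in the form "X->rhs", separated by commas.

  step 3 ⇒ step 4: CBCDBACBAACBCDCBCD ⇒ BA·C·BA·A·C·BCD·BA·C·BCD·BCD·BA·C·BA·A·BA·C·BA·A
    A ↦ BCD
    B ↦ C
    C ↦ BA
    D ↦ A

A->BCD, B->C, C->BA, D->A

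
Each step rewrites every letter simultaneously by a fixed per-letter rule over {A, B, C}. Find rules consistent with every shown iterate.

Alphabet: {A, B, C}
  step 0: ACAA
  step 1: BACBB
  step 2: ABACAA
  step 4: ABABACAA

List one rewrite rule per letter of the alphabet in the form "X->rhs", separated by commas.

A->B, B->A, C->AC

  step 1 ⇒ step 2: BACBB ⇒ A·B·AC·A·A
    A ↦ B
    B ↦ A
    C ↦ AC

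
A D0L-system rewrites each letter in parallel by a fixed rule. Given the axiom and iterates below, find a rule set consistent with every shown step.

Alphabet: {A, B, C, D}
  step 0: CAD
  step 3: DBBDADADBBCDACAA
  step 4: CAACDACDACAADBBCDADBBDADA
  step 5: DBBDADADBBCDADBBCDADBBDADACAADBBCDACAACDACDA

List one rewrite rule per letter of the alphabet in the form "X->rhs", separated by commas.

A->DA, B->A, C->DBB, D->C

  step 4 ⇒ step 5: CAACDACDACAADBBCDADBBDADA ⇒ DBB·DA·DA·DBB·C·DA·DBB·C·DA·DBB·DA·DA·C·A·A·DBB·C·DA·C·A·A·C·DA·C·DA
    A ↦ DA
    B ↦ A
    C ↦ DBB
    D ↦ C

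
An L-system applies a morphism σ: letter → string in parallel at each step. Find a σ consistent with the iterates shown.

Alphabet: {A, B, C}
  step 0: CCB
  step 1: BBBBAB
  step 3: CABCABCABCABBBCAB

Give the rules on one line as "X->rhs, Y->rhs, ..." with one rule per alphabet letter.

  step 0 ⇒ step 1: CCB ⇒ BB·BB·AB
    B ↦ AB
    C ↦ BB
    A ↦ C  (constrained at step 1)

A->C, B->AB, C->BB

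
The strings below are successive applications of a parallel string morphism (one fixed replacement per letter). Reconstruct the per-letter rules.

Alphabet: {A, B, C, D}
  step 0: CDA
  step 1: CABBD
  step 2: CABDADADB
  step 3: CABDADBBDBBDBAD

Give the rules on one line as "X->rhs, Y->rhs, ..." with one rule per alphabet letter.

A->BD, B->AD, C->CA, D->B

  step 2 ⇒ step 3: CABDADADB ⇒ CA·BD·AD·B·BD·B·BD·B·AD
    A ↦ BD
    B ↦ AD
    C ↦ CA
    D ↦ B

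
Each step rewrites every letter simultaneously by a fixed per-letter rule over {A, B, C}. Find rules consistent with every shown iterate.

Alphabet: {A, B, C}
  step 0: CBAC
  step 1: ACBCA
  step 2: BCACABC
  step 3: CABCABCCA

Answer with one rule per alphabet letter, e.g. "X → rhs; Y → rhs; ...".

A->BC, B->C, C->A

  step 2 ⇒ step 3: BCACABC ⇒ C·A·BC·A·BC·C·A
    A ↦ BC
    B ↦ C
    C ↦ A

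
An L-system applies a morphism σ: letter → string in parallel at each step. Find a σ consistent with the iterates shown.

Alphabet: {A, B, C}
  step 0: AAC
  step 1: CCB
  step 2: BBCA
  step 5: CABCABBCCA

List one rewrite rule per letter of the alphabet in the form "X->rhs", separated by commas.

  step 1 ⇒ step 2: CCB ⇒ B·B·CA
    B ↦ CA
    C ↦ B
  step 0 ⇒ step 1: AAC ⇒ C·C·B
    A ↦ C

A->C, B->CA, C->B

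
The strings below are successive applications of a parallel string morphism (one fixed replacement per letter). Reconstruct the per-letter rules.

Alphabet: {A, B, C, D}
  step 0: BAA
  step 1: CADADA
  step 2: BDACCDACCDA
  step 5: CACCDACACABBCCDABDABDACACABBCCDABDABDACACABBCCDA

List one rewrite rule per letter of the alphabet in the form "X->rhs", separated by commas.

  step 1 ⇒ step 2: CADADA ⇒ B·DA·CC·DA·CC·DA
    A ↦ DA
    C ↦ B
    D ↦ CC
  step 0 ⇒ step 1: BAA ⇒ CA·DA·DA
    B ↦ CA

A->DA, B->CA, C->B, D->CC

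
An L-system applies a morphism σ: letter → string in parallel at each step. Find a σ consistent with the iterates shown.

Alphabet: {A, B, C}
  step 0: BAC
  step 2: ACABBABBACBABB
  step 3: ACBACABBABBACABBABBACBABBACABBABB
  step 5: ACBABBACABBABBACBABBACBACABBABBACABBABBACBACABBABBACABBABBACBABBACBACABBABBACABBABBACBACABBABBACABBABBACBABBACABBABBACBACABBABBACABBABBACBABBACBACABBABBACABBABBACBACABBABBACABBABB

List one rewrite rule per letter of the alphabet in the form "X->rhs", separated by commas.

  step 2 ⇒ step 3: ACABBABBACBABB ⇒ AC·B·AC·ABB·ABB·AC·ABB·ABB·AC·B·ABB·AC·ABB·ABB
    A ↦ AC
    B ↦ ABB
    C ↦ B

A->AC, B->ABB, C->B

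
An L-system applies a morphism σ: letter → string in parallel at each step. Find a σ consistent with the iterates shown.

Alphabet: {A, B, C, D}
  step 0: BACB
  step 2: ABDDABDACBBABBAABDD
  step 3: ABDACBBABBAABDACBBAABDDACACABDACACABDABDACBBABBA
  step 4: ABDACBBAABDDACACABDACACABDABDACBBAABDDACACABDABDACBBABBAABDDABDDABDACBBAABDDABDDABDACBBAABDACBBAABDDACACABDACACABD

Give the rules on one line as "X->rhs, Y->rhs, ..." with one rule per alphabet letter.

  step 3 ⇒ step 4: ABDACBBABBAABDACBBAABDDACACABDACACABDABDACBBABBA ⇒ ABD·AC·BBA·ABD·D·AC·AC·ABD·AC·AC·ABD·ABD·AC·BBA·ABD·D·AC·AC·ABD·ABD·AC·BBA·BBA·ABD·D·ABD·D·ABD·AC·BBA·ABD·D·ABD·D·ABD·AC·BBA·ABD·AC·BBA·ABD·D·AC·AC·ABD·AC·AC·ABD
    A ↦ ABD
    B ↦ AC
    C ↦ D
    D ↦ BBA

A->ABD, B->AC, C->D, D->BBA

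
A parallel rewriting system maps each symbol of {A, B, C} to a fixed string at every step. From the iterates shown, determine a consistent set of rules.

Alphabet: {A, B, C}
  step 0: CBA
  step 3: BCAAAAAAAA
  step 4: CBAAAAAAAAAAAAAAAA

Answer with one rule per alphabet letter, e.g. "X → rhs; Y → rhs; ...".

A->AA, B->C, C->B

  step 3 ⇒ step 4: BCAAAAAAAA ⇒ C·B·AA·AA·AA·AA·AA·AA·AA·AA
    A ↦ AA
    B ↦ C
    C ↦ B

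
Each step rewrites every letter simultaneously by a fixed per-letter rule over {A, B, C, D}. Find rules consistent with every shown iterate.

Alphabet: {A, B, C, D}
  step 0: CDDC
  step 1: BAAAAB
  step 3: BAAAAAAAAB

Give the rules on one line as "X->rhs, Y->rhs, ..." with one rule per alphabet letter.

  step 0 ⇒ step 1: CDDC ⇒ B·AA·AA·B
    C ↦ B
    D ↦ AA
    A ↦ D  (constrained at step 1)
    B ↦ C  (constrained at step 1)

A->D, B->C, C->B, D->AA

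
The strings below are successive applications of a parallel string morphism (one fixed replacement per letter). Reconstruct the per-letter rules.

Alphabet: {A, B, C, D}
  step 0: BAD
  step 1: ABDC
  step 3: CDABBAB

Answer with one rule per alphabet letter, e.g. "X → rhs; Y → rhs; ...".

A->D, B->AB, C->B, D->C

  step 0 ⇒ step 1: BAD ⇒ AB·D·C
    A ↦ D
    B ↦ AB
    D ↦ C
    C ↦ B  (constrained at step 1)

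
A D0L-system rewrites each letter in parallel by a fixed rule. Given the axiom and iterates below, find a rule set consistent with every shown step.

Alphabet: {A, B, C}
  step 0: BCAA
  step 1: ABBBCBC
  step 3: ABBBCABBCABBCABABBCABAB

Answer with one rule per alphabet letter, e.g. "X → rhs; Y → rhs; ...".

A->BC, B->AB, C->B

  step 0 ⇒ step 1: BCAA ⇒ AB·B·BC·BC
    A ↦ BC
    B ↦ AB
    C ↦ B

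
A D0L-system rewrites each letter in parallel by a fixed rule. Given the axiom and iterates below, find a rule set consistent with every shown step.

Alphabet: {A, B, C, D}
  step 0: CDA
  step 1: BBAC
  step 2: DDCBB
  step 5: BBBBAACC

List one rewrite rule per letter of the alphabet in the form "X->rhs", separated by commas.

A->C, B->D, C->BB, D->A

  step 1 ⇒ step 2: BBAC ⇒ D·D·C·BB
    A ↦ C
    B ↦ D
    C ↦ BB
  step 0 ⇒ step 1: CDA ⇒ BB·A·C
    D ↦ A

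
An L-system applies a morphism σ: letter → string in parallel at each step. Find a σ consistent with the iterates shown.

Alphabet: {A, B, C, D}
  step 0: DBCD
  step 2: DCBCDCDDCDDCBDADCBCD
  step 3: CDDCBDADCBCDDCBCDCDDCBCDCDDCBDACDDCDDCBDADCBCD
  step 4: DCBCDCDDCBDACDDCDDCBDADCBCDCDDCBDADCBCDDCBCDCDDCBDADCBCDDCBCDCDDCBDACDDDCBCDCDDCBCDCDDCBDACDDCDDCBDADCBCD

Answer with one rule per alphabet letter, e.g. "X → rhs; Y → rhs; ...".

  step 3 ⇒ step 4: CDDCBDADCBCDDCBCDCDDCBCDCDDCBDACDDCDDCBDADCBCD ⇒ DCB·CD·CD·DCB·DA·CD·D·CD·DCB·DA·DCB·CD·CD·DCB·DA·DCB·CD·DCB·CD·CD·DCB·DA·DCB·CD·DCB·CD·CD·DCB·DA·CD·D·DCB·CD·CD·DCB·CD·CD·DCB·DA·CD·D·CD·DCB·DA·DCB·CD
    A ↦ D
    B ↦ DA
    C ↦ DCB
    D ↦ CD

A->D, B->DA, C->DCB, D->CD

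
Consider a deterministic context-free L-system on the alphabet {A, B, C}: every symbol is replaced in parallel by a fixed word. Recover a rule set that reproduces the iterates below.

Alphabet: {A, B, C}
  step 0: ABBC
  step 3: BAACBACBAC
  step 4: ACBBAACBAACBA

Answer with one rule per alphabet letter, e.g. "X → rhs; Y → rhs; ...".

  step 3 ⇒ step 4: BAACBACBAC ⇒ AC·B·B·A·AC·B·A·AC·B·A
    A ↦ B
    B ↦ AC
    C ↦ A

A->B, B->AC, C->A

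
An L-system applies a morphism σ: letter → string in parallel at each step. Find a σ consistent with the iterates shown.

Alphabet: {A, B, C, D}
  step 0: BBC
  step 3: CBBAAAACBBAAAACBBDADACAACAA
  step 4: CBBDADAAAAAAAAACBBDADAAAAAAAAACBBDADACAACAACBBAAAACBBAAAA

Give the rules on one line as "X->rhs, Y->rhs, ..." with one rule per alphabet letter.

A->AA, B->DA, C->CBB, D->C

  step 3 ⇒ step 4: CBBAAAACBBAAAACBBDADACAACAA ⇒ CBB·DA·DA·AA·AA·AA·AA·CBB·DA·DA·AA·AA·AA·AA·CBB·DA·DA·C·AA·C·AA·CBB·AA·AA·CBB·AA·AA
    A ↦ AA
    B ↦ DA
    C ↦ CBB
    D ↦ C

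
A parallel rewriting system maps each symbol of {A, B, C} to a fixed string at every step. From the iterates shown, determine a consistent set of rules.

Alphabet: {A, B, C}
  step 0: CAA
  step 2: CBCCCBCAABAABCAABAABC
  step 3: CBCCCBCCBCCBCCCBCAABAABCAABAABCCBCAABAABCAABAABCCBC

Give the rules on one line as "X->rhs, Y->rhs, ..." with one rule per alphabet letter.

  step 2 ⇒ step 3: CBCCCBCAABAABCAABAABC ⇒ CBC·C·CBC·CBC·CBC·C·CBC·AAB·AAB·C·AAB·AAB·C·CBC·AAB·AAB·C·AAB·AAB·C·CBC
    A ↦ AAB
    B ↦ C
    C ↦ CBC

A->AAB, B->C, C->CBC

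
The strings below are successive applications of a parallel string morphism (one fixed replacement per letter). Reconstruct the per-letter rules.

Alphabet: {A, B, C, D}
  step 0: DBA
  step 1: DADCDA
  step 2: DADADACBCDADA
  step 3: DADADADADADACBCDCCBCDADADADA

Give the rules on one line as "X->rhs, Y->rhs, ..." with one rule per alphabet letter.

A->DA, B->DC, C->CBC, D->DA

  step 2 ⇒ step 3: DADADACBCDADA ⇒ DA·DA·DA·DA·DA·DA·CBC·DC·CBC·DA·DA·DA·DA
    A ↦ DA
    B ↦ DC
    C ↦ CBC
    D ↦ DA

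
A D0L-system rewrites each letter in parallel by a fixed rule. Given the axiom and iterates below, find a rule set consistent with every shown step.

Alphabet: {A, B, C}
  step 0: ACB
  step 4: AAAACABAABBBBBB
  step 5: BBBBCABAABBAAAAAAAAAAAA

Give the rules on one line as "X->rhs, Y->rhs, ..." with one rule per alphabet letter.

  step 4 ⇒ step 5: AAAACABAABBBBBB ⇒ B·B·B·B·CA·B·AA·B·B·AA·AA·AA·AA·AA·AA
    A ↦ B
    B ↦ AA
    C ↦ CA

A->B, B->AA, C->CA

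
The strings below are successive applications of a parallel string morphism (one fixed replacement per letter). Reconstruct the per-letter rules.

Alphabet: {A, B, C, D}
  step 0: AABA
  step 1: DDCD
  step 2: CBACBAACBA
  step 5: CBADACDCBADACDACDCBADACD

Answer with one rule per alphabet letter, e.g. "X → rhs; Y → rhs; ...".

  step 1 ⇒ step 2: DDCD ⇒ CBA·CBA·A·CBA
    C ↦ A
    D ↦ CBA
  step 0 ⇒ step 1: AABA ⇒ D·D·C·D
    A ↦ D
  step 0 ⇒ step 1: AABA ⇒ D·D·C·D
    B ↦ C

A->D, B->C, C->A, D->CBA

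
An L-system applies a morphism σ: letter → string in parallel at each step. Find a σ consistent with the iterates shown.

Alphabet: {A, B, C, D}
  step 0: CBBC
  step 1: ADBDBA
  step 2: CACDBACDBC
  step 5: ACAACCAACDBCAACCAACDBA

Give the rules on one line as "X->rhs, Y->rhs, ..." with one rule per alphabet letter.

  step 1 ⇒ step 2: ADBDBA ⇒ C·AC·DB·AC·DB·C
    A ↦ C
    B ↦ DB
    D ↦ AC
  step 0 ⇒ step 1: CBBC ⇒ A·DB·DB·A
    C ↦ A

A->C, B->DB, C->A, D->AC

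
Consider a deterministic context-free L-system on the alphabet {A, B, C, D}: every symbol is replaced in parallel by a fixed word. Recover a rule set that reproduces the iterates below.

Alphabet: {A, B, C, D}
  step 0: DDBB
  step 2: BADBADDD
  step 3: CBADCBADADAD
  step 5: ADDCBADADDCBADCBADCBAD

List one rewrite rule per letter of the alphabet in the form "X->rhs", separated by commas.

A->B, B->C, C->D, D->AD

  step 2 ⇒ step 3: BADBADDD ⇒ C·B·AD·C·B·AD·AD·AD
    A ↦ B
    B ↦ C
    D ↦ AD
    C ↦ D  (constrained at step 3)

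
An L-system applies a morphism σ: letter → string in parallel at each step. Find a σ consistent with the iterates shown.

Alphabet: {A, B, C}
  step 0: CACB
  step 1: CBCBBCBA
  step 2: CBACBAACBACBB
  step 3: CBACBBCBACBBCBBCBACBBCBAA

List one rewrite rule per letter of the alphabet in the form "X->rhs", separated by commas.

  step 2 ⇒ step 3: CBACBAACBACBB ⇒ CB·A·CBB·CB·A·CBB·CBB·CB·A·CBB·CB·A·A
    A ↦ CBB
    B ↦ A
    C ↦ CB

A->CBB, B->A, C->CB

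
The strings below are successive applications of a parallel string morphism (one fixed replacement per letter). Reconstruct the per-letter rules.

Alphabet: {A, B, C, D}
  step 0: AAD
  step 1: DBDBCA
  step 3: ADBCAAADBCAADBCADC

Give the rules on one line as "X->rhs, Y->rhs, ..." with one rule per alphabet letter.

  step 0 ⇒ step 1: AAD ⇒ DB·DB·CA
    A ↦ DB
    D ↦ CA
    B ↦ DC  (constrained at step 1)
    C ↦ A  (constrained at step 1)

A->DB, B->DC, C->A, D->CA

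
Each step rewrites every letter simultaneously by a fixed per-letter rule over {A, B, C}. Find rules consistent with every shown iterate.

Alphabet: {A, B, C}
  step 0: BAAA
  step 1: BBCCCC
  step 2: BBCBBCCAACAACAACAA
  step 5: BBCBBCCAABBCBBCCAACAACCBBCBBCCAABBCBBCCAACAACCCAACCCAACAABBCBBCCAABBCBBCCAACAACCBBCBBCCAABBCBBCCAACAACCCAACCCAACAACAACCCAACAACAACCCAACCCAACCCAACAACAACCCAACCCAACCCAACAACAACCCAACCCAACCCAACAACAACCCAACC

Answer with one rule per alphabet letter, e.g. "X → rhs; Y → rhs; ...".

  step 1 ⇒ step 2: BBCCCC ⇒ BBC·BBC·CAA·CAA·CAA·CAA
    B ↦ BBC
    C ↦ CAA
  step 0 ⇒ step 1: BAAA ⇒ BBC·C·C·C
    A ↦ C

A->C, B->BBC, C->CAA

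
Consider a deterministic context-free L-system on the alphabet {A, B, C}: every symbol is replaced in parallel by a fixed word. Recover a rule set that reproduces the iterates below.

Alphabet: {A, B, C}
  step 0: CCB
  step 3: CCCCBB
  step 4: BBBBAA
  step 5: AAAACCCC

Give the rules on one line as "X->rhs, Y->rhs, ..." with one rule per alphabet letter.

A->CC, B->A, C->B

  step 4 ⇒ step 5: BBBBAA ⇒ A·A·A·A·CC·CC
    A ↦ CC
    B ↦ A
  step 3 ⇒ step 4: CCCCBB ⇒ B·B·B·B·A·A
    C ↦ B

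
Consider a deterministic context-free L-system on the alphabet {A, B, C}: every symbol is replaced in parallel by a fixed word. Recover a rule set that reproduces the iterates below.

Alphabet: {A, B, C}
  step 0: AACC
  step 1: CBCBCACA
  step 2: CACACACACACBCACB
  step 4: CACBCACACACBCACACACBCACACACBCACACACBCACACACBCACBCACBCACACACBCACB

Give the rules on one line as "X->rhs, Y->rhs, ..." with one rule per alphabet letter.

A->CB, B->CA, C->CA

  step 1 ⇒ step 2: CBCBCACA ⇒ CA·CA·CA·CA·CA·CB·CA·CB
    A ↦ CB
    B ↦ CA
    C ↦ CA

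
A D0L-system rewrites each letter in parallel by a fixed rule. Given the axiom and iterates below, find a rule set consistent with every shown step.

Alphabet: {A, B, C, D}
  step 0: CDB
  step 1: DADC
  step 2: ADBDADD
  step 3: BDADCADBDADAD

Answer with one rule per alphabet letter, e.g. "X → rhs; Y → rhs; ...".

A->BD, B->C, C->D, D->AD

  step 2 ⇒ step 3: ADBDADD ⇒ BD·AD·C·AD·BD·AD·AD
    A ↦ BD
    B ↦ C
    D ↦ AD
  step 0 ⇒ step 1: CDB ⇒ D·AD·C
    C ↦ D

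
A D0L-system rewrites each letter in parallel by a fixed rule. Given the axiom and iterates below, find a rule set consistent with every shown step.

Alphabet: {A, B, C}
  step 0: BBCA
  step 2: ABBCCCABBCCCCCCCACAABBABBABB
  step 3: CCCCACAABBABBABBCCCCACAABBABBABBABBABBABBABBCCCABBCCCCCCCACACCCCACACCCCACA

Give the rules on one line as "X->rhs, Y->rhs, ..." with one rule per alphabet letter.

A->CCC, B->CA, C->ABB

  step 2 ⇒ step 3: ABBCCCABBCCCCCCCACAABBABBABB ⇒ CCC·CA·CA·ABB·ABB·ABB·CCC·CA·CA·ABB·ABB·ABB·ABB·ABB·ABB·ABB·CCC·ABB·CCC·CCC·CA·CA·CCC·CA·CA·CCC·CA·CA
    A ↦ CCC
    B ↦ CA
    C ↦ ABB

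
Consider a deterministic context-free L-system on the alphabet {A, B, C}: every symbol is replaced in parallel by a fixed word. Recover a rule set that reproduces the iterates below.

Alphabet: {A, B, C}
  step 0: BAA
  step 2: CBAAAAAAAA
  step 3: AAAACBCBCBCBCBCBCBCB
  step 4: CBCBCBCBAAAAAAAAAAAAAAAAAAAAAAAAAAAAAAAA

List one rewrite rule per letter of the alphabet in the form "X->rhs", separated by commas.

A->CB, B->A, C->AAA

  step 3 ⇒ step 4: AAAACBCBCBCBCBCBCBCB ⇒ CB·CB·CB·CB·AAA·A·AAA·A·AAA·A·AAA·A·AAA·A·AAA·A·AAA·A·AAA·A
    A ↦ CB
    B ↦ A
    C ↦ AAA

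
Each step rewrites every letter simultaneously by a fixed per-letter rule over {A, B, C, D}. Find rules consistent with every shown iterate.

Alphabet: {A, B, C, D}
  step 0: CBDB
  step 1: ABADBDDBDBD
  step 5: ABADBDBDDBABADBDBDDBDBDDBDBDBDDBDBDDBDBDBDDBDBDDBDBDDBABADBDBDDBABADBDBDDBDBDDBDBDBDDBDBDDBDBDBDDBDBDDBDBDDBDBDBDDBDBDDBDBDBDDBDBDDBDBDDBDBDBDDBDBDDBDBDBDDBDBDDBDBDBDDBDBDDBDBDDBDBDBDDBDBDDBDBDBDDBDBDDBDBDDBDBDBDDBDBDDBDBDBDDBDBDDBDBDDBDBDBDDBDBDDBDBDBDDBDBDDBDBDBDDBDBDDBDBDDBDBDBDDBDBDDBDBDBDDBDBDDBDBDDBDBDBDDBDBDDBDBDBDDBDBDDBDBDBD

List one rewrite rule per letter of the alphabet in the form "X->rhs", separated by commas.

  step 0 ⇒ step 1: CBDB ⇒ ABA·DBD·DB·DBD
    B ↦ DBD
    C ↦ ABA
    D ↦ DB
    A ↦ C  (constrained at step 1)

A->C, B->DBD, C->ABA, D->DB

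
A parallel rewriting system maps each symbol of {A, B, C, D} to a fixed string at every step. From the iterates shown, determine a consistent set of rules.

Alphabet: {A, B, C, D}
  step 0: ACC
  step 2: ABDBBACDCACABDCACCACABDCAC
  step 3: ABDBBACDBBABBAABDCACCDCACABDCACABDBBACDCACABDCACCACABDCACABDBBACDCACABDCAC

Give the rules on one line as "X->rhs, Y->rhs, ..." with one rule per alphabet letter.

  step 2 ⇒ step 3: ABDBBACDCACABDCACCACABDCAC ⇒ ABD·BBA·CD·BBA·BBA·ABD·CAC·CD·CAC·ABD·CAC·ABD·BBA·CD·CAC·ABD·CAC·CAC·ABD·CAC·ABD·BBA·CD·CAC·ABD·CAC
    A ↦ ABD
    B ↦ BBA
    C ↦ CAC
    D ↦ CD

A->ABD, B->BBA, C->CAC, D->CD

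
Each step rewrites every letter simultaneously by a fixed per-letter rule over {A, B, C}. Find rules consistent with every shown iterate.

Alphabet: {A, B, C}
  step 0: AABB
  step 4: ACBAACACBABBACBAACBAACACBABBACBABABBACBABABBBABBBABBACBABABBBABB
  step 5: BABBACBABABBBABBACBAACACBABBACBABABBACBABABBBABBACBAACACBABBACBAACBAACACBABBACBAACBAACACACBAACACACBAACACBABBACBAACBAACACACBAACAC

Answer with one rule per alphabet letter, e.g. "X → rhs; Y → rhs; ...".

A->BA, B->AC, C->BB

  step 4 ⇒ step 5: ACBAACACBABBACBAACBAACACBABBACBABABBACBABABBBABBBABBACBABABBBABB ⇒ BA·BB·AC·BA·BA·BB·BA·BB·AC·BA·AC·AC·BA·BB·AC·BA·BA·BB·AC·BA·BA·BB·BA·BB·AC·BA·AC·AC·BA·BB·AC·BA·AC·BA·AC·AC·BA·BB·AC·BA·AC·BA·AC·AC·AC·BA·AC·AC·AC·BA·AC·AC·BA·BB·AC·BA·AC·BA·AC·AC·AC·BA·AC·AC
    A ↦ BA
    B ↦ AC
    C ↦ BB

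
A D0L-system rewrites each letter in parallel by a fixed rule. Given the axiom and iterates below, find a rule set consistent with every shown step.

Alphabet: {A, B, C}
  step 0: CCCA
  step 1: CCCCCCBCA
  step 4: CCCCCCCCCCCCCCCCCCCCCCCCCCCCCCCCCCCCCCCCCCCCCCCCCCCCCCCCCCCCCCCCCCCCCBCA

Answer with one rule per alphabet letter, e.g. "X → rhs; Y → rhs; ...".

A->BCA, B->C, C->CC

  step 0 ⇒ step 1: CCCA ⇒ CC·CC·CC·BCA
    A ↦ BCA
    C ↦ CC
    B ↦ C  (constrained at step 1)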